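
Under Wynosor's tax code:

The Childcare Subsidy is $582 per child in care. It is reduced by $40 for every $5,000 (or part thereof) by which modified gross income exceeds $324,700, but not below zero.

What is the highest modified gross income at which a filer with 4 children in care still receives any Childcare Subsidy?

$614,700

Full credit = 4 × $582 = $2,328.
After 58 increments the reduction is 58 × $40 = $2,320, leaving $8; one more increment wipes it out. Increment 58 ends at excess 58 × $5,000 = $290,000, so the highest qualifying income is $324,700 + $290,000 = $614,700.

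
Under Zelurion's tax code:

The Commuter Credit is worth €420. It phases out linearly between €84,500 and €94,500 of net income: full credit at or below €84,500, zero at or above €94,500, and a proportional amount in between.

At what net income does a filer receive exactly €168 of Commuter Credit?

€90,500

€168 is 168/420 of the full €420, so 252/420 of the €10,000 range has been used: income = €84,500 + €10,000 × 252/420 = €90,500.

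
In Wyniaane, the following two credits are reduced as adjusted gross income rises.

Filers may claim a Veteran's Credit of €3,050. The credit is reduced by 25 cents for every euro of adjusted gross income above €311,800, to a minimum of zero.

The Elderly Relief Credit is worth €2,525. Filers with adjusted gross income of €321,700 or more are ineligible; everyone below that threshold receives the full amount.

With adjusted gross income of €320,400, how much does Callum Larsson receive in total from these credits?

Veteran's Credit: 25% of the €8,600 excess over €311,800 is €2,150; credit = €3,050 − €2,150 = €900.
Elderly Relief Credit: €320,400 is below the €321,700 cutoff, so the full €2,525 applies.
Total: €900 + €2,525 = €3,425.

€3,425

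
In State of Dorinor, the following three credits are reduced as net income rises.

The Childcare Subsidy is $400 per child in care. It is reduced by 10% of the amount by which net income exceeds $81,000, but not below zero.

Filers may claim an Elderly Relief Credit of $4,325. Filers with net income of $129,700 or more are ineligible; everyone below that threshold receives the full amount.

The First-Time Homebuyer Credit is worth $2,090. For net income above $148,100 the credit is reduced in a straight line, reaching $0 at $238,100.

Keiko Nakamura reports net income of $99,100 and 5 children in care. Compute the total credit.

$6,605

Childcare Subsidy: base = 5 × $400 = $2,000. 10% of the $18,100 excess over $81,000 is $1,810; credit = $2,000 − $1,810 = $190.
Elderly Relief Credit: $99,100 is below the $129,700 cutoff, so the full $4,325 applies.
First-Time Homebuyer Credit: $99,100 is at or below the $148,100 threshold, so the full $2,090 applies.
Total: $190 + $4,325 + $2,090 = $6,605.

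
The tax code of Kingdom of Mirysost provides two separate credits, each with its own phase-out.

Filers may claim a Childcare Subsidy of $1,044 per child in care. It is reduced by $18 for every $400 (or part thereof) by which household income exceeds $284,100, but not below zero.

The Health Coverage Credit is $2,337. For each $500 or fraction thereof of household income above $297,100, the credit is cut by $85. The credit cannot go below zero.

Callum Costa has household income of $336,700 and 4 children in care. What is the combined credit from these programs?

Childcare Subsidy: base = 4 × $1,044 = $4,176. income exceeds $284,100 by $52,600, which is 132 full-or-partial $400 increments; reduction = 132 × $18 = $2,376, leaving $1,800.
Health Coverage Credit: income exceeds $297,100 by $39,600 → 80 increments × $85 = $6,800 ≥ base, so the credit is $0.
Total: $1,800 + $0 = $1,800.

$1,800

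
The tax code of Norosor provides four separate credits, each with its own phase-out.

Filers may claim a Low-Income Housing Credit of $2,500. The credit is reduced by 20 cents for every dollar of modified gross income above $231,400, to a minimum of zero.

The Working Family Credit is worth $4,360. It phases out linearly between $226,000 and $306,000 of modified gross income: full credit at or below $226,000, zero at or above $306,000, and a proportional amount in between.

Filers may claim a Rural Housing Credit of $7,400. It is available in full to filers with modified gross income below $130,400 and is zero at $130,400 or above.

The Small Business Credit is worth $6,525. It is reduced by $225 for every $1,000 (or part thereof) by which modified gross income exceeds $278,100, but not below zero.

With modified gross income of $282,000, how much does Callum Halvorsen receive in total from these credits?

$6,933

Low-Income Housing Credit: 20% of the $50,600 excess over $231,400 is $10,120 ≥ base, so the credit is $0.
Working Family Credit: $282,000 is $56,000 into a $80,000 phase-out range, leaving 24,000/80,000 of the credit: $4,360 × 24,000/80,000 = $1,308.
Rural Housing Credit: $282,000 meets or exceeds the $130,400 cutoff, so the credit is $0.
Small Business Credit: income exceeds $278,100 by $3,900, which is 4 full-or-partial $1,000 increments; reduction = 4 × $225 = $900, leaving $5,625.
Total: $0 + $1,308 + $0 + $5,625 = $6,933.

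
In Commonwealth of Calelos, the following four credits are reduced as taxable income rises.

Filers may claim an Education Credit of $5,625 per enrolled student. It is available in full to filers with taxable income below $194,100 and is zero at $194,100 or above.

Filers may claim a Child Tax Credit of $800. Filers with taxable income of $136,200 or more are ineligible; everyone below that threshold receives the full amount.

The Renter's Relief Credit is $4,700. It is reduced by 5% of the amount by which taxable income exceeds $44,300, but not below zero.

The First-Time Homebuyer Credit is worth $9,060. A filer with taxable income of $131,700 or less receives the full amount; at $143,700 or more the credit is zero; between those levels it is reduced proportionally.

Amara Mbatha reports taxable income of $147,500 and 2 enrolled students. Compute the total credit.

Education Credit: base = 2 × $5,625 = $11,250. $147,500 is below the $194,100 cutoff, so the full $11,250 applies.
Child Tax Credit: $147,500 meets or exceeds the $136,200 cutoff, so the credit is $0.
Renter's Relief Credit: 5% of the $103,200 excess over $44,300 is $5,160 ≥ base, so the credit is $0.
First-Time Homebuyer Credit: $147,500 is at or above $143,700, so the credit is $0.
Total: $11,250 + $0 + $0 + $0 = $11,250.

$11,250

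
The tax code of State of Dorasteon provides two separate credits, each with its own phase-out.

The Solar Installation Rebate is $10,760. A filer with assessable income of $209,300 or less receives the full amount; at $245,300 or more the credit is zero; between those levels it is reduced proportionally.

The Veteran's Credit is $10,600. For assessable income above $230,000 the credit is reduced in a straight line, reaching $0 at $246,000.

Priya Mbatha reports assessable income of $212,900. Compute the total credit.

Solar Installation Rebate: $212,900 is $3,600 into a $36,000 phase-out range, leaving 32,400/36,000 of the credit: $10,760 × 32,400/36,000 = $9,684.
Veteran's Credit: $212,900 is at or below the $230,000 threshold, so the full $10,600 applies.
Total: $9,684 + $10,600 = $20,284.

$20,284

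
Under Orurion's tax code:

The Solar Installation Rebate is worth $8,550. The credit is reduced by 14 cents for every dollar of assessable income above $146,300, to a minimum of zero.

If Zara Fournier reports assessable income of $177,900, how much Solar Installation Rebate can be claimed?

$4,126

Solar Installation Rebate: 14% of the $31,600 excess over $146,300 is $4,424; credit = $8,550 − $4,424 = $4,126.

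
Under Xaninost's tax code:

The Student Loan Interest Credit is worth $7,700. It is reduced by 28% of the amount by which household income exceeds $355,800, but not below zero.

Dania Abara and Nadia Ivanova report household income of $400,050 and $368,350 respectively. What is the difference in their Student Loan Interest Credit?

$4,186

Dania ($400,050): Student Loan Interest Credit: 28% of the $44,250 excess over $355,800 is $12,390 ≥ base, so the credit is $0.
Nadia ($368,350): Student Loan Interest Credit: 28% of the $12,550 excess over $355,800 is $3,514; credit = $7,700 − $3,514 = $4,186.
Difference: |$0 − $4,186| = $4,186.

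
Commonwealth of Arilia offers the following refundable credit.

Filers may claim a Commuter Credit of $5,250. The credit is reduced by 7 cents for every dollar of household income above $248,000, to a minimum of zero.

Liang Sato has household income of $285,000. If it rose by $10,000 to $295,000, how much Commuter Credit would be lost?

At $285,000 — 7% of the $37,000 excess over $248,000 is $2,590; credit = $5,250 − $2,590 = $2,660.
At $295,000 — 7% of the $47,000 excess over $248,000 is $3,290; credit = $5,250 − $3,290 = $1,960.
Lost: $2,660 − $1,960 = $700.

$700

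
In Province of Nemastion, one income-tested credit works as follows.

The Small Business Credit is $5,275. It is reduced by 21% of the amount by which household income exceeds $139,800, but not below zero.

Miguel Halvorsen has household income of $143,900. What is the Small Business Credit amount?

$4,414

Small Business Credit: 21% of the $4,100 excess over $139,800 is $861; credit = $5,275 − $861 = $4,414.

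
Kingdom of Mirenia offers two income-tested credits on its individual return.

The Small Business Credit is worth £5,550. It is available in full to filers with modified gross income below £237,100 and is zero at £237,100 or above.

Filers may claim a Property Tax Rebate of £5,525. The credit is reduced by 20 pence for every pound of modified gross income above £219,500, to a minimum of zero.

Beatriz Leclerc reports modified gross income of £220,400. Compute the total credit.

£10,895

Small Business Credit: £220,400 is below the £237,100 cutoff, so the full £5,550 applies.
Property Tax Rebate: 20% of the £900 excess over £219,500 is £180; credit = £5,525 − £180 = £5,345.
Total: £5,550 + £5,345 = £10,895.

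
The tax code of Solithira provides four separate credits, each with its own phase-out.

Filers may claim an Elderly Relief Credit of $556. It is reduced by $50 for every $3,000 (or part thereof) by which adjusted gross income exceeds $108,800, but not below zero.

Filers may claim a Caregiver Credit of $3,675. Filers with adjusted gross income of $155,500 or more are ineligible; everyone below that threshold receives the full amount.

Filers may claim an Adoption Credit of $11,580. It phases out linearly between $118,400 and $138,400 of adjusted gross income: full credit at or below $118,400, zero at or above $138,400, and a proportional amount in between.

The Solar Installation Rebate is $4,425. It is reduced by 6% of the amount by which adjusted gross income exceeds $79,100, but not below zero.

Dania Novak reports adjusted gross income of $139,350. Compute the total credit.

$4,491

Elderly Relief Credit: income exceeds $108,800 by $30,550, which is 11 full-or-partial $3,000 increments; reduction = 11 × $50 = $550, leaving $6.
Caregiver Credit: $139,350 is below the $155,500 cutoff, so the full $3,675 applies.
Adoption Credit: $139,350 is at or above $138,400, so the credit is $0.
Solar Installation Rebate: 6% of the $60,250 excess over $79,100 is $3,615; credit = $4,425 − $3,615 = $810.
Total: $6 + $3,675 + $0 + $810 = $4,491.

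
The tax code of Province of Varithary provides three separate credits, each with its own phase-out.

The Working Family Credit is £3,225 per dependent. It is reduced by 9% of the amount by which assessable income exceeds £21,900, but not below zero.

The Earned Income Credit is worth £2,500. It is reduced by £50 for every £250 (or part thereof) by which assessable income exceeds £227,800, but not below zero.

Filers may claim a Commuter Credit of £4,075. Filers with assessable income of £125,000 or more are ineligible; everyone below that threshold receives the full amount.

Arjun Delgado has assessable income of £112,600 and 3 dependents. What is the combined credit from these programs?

Working Family Credit: base = 3 × £3,225 = £9,675. 9% of the £90,700 excess over £21,900 is £8,163; credit = £9,675 − £8,163 = £1,512.
Earned Income Credit: £112,600 is at or below the £227,800 threshold, so the full £2,500 applies.
Commuter Credit: £112,600 is below the £125,000 cutoff, so the full £4,075 applies.
Total: £1,512 + £2,500 + £4,075 = £8,087.

£8,087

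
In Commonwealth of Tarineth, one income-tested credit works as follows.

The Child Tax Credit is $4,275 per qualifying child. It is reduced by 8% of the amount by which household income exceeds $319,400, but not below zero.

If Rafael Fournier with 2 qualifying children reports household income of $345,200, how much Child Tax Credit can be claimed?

$6,486

Child Tax Credit: base = 2 × $4,275 = $8,550. 8% of the $25,800 excess over $319,400 is $2,064; credit = $8,550 − $2,064 = $6,486.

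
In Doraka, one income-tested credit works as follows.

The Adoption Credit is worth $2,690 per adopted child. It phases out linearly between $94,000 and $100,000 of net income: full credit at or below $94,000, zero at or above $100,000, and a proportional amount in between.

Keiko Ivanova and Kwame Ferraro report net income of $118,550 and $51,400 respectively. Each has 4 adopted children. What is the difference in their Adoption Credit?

$10,760

Keiko ($118,550): Adoption Credit: base = 4 × $2,690 = $10,760. $118,550 is at or above $100,000, so the credit is $0.
Kwame ($51,400): Adoption Credit: base = 4 × $2,690 = $10,760. $51,400 is at or below the $94,000 threshold, so the full $10,760 applies.
Difference: |$0 − $10,760| = $10,760.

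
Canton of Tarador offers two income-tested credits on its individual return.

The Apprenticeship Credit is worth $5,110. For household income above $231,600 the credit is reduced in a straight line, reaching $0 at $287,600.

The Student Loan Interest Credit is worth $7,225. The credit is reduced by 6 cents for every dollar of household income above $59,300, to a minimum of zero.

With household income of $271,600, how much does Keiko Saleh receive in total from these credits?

$1,460

Apprenticeship Credit: $271,600 is $40,000 into a $56,000 phase-out range, leaving 16,000/56,000 of the credit: $5,110 × 16,000/56,000 = $1,460.
Student Loan Interest Credit: 6% of the $212,300 excess over $59,300 is $12,738 ≥ base, so the credit is $0.
Total: $1,460 + $0 = $1,460.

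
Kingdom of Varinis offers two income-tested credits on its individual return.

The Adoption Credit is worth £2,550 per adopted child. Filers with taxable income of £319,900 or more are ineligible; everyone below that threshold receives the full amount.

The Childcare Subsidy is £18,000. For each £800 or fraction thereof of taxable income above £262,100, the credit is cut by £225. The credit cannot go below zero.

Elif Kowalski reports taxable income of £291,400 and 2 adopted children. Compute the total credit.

Adoption Credit: base = 2 × £2,550 = £5,100. £291,400 is below the £319,900 cutoff, so the full £5,100 applies.
Childcare Subsidy: income exceeds £262,100 by £29,300, which is 37 full-or-partial £800 increments; reduction = 37 × £225 = £8,325, leaving £9,675.
Total: £5,100 + £9,675 = £14,775.

£14,775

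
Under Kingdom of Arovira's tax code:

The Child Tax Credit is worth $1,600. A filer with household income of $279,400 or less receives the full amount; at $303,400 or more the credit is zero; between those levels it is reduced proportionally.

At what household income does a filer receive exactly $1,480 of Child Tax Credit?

$281,200

$1,480 is 1,480/1,600 of the full $1,600, so 120/1,600 of the $24,000 range has been used: income = $279,400 + $24,000 × 120/1,600 = $281,200.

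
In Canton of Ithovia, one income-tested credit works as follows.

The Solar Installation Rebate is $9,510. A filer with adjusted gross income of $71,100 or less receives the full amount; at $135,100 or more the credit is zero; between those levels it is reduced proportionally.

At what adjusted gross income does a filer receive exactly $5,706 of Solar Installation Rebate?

$5,706 is 5,706/9,510 of the full $9,510, so 3,804/9,510 of the $64,000 range has been used: income = $71,100 + $64,000 × 3,804/9,510 = $96,700.

$96,700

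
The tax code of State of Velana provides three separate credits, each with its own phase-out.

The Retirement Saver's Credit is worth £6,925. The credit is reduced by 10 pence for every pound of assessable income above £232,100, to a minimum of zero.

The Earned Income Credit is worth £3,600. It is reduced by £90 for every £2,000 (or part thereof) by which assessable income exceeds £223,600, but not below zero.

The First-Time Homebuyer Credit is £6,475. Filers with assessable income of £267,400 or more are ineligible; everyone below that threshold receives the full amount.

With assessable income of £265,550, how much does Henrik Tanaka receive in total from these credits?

Retirement Saver's Credit: 10% of the £33,450 excess over £232,100 is £3,345; credit = £6,925 − £3,345 = £3,580.
Earned Income Credit: income exceeds £223,600 by £41,950, which is 21 full-or-partial £2,000 increments; reduction = 21 × £90 = £1,890, leaving £1,710.
First-Time Homebuyer Credit: £265,550 is below the £267,400 cutoff, so the full £6,475 applies.
Total: £3,580 + £1,710 + £6,475 = £11,765.

£11,765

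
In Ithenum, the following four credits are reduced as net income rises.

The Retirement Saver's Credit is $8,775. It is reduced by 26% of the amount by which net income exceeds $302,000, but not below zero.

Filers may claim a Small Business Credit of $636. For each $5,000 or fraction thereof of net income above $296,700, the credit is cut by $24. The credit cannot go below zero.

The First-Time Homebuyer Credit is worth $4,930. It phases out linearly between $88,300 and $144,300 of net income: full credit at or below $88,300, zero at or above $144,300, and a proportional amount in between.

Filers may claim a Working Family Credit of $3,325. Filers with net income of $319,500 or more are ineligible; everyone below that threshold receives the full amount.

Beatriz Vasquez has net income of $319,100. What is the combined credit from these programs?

$8,170

Retirement Saver's Credit: 26% of the $17,100 excess over $302,000 is $4,446; credit = $8,775 − $4,446 = $4,329.
Small Business Credit: income exceeds $296,700 by $22,400, which is 5 full-or-partial $5,000 increments; reduction = 5 × $24 = $120, leaving $516.
First-Time Homebuyer Credit: $319,100 is at or above $144,300, so the credit is $0.
Working Family Credit: $319,100 is below the $319,500 cutoff, so the full $3,325 applies.
Total: $4,329 + $516 + $0 + $3,325 = $8,170.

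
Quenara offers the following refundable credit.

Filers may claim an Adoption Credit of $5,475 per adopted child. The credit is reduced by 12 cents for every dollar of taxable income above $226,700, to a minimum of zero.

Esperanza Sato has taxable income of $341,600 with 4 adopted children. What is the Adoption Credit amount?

Adoption Credit: base = 4 × $5,475 = $21,900. 12% of the $114,900 excess over $226,700 is $13,788; credit = $21,900 − $13,788 = $8,112.

$8,112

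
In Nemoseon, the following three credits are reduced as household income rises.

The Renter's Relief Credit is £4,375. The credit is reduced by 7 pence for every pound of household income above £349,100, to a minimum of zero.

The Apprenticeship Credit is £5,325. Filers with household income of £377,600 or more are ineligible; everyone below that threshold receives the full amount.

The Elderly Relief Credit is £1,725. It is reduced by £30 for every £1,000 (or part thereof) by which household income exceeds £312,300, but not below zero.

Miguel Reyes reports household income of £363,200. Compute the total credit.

Renter's Relief Credit: 7% of the £14,100 excess over £349,100 is £987; credit = £4,375 − £987 = £3,388.
Apprenticeship Credit: £363,200 is below the £377,600 cutoff, so the full £5,325 applies.
Elderly Relief Credit: income exceeds £312,300 by £50,900, which is 51 full-or-partial £1,000 increments; reduction = 51 × £30 = £1,530, leaving £195.
Total: £3,388 + £5,325 + £195 = £8,908.

£8,908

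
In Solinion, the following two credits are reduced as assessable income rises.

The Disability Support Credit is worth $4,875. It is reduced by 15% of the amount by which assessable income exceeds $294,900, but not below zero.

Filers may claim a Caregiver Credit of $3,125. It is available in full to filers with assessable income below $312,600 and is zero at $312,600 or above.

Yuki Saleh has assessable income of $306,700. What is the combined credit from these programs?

$6,230

Disability Support Credit: 15% of the $11,800 excess over $294,900 is $1,770; credit = $4,875 − $1,770 = $3,105.
Caregiver Credit: $306,700 is below the $312,600 cutoff, so the full $3,125 applies.
Total: $3,105 + $3,125 = $6,230.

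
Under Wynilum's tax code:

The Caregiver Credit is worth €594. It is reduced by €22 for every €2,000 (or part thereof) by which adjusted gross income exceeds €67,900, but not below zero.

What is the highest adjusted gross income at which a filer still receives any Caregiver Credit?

€119,900

After 26 increments the reduction is 26 × €22 = €572, leaving €22; one more increment wipes it out. Increment 26 ends at excess 26 × €2,000 = €52,000, so the highest qualifying income is €67,900 + €52,000 = €119,900.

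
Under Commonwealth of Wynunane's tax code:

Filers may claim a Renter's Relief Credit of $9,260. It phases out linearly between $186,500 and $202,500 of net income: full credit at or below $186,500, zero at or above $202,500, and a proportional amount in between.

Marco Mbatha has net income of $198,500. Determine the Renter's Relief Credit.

Renter's Relief Credit: $198,500 is $12,000 into a $16,000 phase-out range, leaving 4,000/16,000 of the credit: $9,260 × 4,000/16,000 = $2,315.

$2,315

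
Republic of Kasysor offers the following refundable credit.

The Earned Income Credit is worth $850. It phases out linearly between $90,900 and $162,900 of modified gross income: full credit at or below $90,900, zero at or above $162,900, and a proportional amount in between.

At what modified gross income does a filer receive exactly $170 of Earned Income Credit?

$148,500

$170 is 170/850 of the full $850, so 680/850 of the $72,000 range has been used: income = $90,900 + $72,000 × 680/850 = $148,500.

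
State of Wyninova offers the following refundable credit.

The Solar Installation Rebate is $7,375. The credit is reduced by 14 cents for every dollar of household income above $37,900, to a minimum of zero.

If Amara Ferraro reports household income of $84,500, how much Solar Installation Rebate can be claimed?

Solar Installation Rebate: 14% of the $46,600 excess over $37,900 is $6,524; credit = $7,375 − $6,524 = $851.

$851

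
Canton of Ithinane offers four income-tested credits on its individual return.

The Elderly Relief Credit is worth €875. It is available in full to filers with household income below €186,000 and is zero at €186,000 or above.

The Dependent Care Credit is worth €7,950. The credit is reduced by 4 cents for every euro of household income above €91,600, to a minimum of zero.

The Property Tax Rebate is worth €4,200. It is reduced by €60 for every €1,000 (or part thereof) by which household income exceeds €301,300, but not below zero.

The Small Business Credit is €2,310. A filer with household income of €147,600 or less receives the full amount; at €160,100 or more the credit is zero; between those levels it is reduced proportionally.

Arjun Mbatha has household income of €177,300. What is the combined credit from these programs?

€9,597

Elderly Relief Credit: €177,300 is below the €186,000 cutoff, so the full €875 applies.
Dependent Care Credit: 4% of the €85,700 excess over €91,600 is €3,428; credit = €7,950 − €3,428 = €4,522.
Property Tax Rebate: €177,300 is at or below the €301,300 threshold, so the full €4,200 applies.
Small Business Credit: €177,300 is at or above €160,100, so the credit is €0.
Total: €875 + €4,522 + €4,200 + €0 = €9,597.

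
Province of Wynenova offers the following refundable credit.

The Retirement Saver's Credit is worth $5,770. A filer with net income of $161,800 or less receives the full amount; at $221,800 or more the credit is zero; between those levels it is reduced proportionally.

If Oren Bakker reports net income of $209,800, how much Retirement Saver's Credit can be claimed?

Retirement Saver's Credit: $209,800 is $48,000 into a $60,000 phase-out range, leaving 12,000/60,000 of the credit: $5,770 × 12,000/60,000 = $1,154.

$1,154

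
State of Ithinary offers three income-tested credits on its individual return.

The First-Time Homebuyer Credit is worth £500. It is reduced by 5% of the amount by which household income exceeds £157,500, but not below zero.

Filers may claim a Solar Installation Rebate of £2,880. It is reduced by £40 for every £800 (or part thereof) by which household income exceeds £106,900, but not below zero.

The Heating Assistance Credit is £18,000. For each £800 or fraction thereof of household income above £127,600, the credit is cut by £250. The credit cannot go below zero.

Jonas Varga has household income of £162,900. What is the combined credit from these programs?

£7,060

First-Time Homebuyer Credit: 5% of the £5,400 excess over £157,500 is £270; credit = £500 − £270 = £230.
Solar Installation Rebate: income exceeds £106,900 by £56,000, which is 70 full-or-partial £800 increments; reduction = 70 × £40 = £2,800, leaving £80.
Heating Assistance Credit: income exceeds £127,600 by £35,300, which is 45 full-or-partial £800 increments; reduction = 45 × £250 = £11,250, leaving £6,750.
Total: £230 + £80 + £6,750 = £7,060.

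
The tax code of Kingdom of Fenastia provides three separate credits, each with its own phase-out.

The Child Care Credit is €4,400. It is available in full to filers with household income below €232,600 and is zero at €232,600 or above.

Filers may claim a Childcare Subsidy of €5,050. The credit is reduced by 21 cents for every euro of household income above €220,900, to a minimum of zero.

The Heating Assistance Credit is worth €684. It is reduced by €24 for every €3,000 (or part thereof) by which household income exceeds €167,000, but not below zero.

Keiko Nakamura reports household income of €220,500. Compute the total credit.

€9,702

Child Care Credit: €220,500 is below the €232,600 cutoff, so the full €4,400 applies.
Childcare Subsidy: €220,500 is at or below the €220,900 threshold, so the full €5,050 applies.
Heating Assistance Credit: income exceeds €167,000 by €53,500, which is 18 full-or-partial €3,000 increments; reduction = 18 × €24 = €432, leaving €252.
Total: €4,400 + €5,050 + €252 = €9,702.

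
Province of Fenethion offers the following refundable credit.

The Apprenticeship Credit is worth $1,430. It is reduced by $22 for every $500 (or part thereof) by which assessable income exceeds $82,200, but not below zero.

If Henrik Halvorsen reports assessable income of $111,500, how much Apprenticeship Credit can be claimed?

Apprenticeship Credit: income exceeds $82,200 by $29,300, which is 59 full-or-partial $500 increments; reduction = 59 × $22 = $1,298, leaving $132.

$132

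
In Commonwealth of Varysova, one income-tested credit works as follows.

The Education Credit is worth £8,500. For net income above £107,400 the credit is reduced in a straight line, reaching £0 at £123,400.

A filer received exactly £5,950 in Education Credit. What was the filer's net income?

£112,200

£5,950 is 5,950/8,500 of the full £8,500, so 2,550/8,500 of the £16,000 range has been used: income = £107,400 + £16,000 × 2,550/8,500 = £112,200.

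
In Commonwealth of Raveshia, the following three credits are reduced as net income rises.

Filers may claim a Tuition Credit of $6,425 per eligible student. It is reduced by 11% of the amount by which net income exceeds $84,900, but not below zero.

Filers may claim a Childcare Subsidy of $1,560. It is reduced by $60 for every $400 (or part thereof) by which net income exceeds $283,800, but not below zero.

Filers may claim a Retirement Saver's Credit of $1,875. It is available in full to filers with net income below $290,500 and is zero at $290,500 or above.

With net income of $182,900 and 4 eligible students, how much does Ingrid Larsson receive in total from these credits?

Tuition Credit: base = 4 × $6,425 = $25,700. 11% of the $98,000 excess over $84,900 is $10,780; credit = $25,700 − $10,780 = $14,920.
Childcare Subsidy: $182,900 is at or below the $283,800 threshold, so the full $1,560 applies.
Retirement Saver's Credit: $182,900 is below the $290,500 cutoff, so the full $1,875 applies.
Total: $14,920 + $1,560 + $1,875 = $18,355.

$18,355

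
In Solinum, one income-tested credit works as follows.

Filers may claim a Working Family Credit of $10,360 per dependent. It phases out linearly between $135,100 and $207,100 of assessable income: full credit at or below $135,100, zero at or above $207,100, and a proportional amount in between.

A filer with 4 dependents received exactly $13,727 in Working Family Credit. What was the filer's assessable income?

Full credit = 4 × $10,360 = $41,440.
$13,727 is 13,727/41,440 of the full $41,440, so 27,713/41,440 of the $72,000 range has been used: income = $135,100 + $72,000 × 27,713/41,440 = $183,250.

$183,250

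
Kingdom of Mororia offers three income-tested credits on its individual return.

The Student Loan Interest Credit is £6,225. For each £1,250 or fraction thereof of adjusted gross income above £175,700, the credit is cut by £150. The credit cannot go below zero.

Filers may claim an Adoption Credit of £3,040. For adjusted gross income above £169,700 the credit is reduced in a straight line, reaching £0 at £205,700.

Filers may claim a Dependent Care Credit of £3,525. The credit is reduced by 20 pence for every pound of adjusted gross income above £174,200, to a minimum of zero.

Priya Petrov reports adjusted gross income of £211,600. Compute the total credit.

Student Loan Interest Credit: income exceeds £175,700 by £35,900, which is 29 full-or-partial £1,250 increments; reduction = 29 × £150 = £4,350, leaving £1,875.
Adoption Credit: £211,600 is at or above £205,700, so the credit is £0.
Dependent Care Credit: 20% of the £37,400 excess over £174,200 is £7,480 ≥ base, so the credit is £0.
Total: £1,875 + £0 + £0 = £1,875.

£1,875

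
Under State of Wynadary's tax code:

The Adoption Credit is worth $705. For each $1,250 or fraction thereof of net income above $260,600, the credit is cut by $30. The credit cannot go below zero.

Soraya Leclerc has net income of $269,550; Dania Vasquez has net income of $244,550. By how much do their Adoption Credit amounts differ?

Soraya ($269,550): Adoption Credit: income exceeds $260,600 by $8,950, which is 8 full-or-partial $1,250 increments; reduction = 8 × $30 = $240, leaving $465.
Dania ($244,550): Adoption Credit: $244,550 is at or below the $260,600 threshold, so the full $705 applies.
Difference: |$465 − $705| = $240.

$240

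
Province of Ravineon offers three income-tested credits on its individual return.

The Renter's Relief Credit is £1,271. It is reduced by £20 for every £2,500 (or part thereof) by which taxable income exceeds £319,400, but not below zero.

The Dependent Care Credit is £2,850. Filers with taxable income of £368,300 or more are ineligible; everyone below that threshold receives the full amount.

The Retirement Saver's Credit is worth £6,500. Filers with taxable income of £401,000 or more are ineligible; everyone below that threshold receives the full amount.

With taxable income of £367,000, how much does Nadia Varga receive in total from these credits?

£10,221

Renter's Relief Credit: income exceeds £319,400 by £47,600, which is 20 full-or-partial £2,500 increments; reduction = 20 × £20 = £400, leaving £871.
Dependent Care Credit: £367,000 is below the £368,300 cutoff, so the full £2,850 applies.
Retirement Saver's Credit: £367,000 is below the £401,000 cutoff, so the full £6,500 applies.
Total: £871 + £2,850 + £6,500 = £10,221.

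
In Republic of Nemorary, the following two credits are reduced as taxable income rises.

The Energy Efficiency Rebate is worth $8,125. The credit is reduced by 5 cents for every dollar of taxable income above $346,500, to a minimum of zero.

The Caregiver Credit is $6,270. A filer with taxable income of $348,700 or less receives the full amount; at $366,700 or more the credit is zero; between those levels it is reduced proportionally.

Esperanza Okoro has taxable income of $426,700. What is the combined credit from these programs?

Energy Efficiency Rebate: 5% of the $80,200 excess over $346,500 is $4,010; credit = $8,125 − $4,010 = $4,115.
Caregiver Credit: $426,700 is at or above $366,700, so the credit is $0.
Total: $4,115 + $0 = $4,115.

$4,115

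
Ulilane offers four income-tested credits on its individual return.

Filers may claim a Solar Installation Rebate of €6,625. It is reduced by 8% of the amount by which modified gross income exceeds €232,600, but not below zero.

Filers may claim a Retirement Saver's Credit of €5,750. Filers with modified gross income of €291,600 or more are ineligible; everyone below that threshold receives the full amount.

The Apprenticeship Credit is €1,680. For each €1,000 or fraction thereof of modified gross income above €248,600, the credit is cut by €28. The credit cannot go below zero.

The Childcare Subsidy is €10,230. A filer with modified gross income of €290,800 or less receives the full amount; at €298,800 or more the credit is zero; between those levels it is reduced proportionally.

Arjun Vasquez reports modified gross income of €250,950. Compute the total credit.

€22,733

Solar Installation Rebate: 8% of the €18,350 excess over €232,600 is €1,468; credit = €6,625 − €1,468 = €5,157.
Retirement Saver's Credit: €250,950 is below the €291,600 cutoff, so the full €5,750 applies.
Apprenticeship Credit: income exceeds €248,600 by €2,350, which is 3 full-or-partial €1,000 increments; reduction = 3 × €28 = €84, leaving €1,596.
Childcare Subsidy: €250,950 is at or below the €290,800 threshold, so the full €10,230 applies.
Total: €5,157 + €5,750 + €1,596 + €10,230 = €22,733.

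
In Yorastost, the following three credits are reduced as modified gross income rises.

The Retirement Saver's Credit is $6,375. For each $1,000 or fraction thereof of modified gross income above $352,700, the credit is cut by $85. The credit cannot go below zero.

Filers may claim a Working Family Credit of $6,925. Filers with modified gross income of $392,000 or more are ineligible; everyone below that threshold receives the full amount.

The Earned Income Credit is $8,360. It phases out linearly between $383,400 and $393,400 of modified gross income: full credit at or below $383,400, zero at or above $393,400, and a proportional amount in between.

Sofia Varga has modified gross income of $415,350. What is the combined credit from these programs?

$1,020

Retirement Saver's Credit: income exceeds $352,700 by $62,650, which is 63 full-or-partial $1,000 increments; reduction = 63 × $85 = $5,355, leaving $1,020.
Working Family Credit: $415,350 meets or exceeds the $392,000 cutoff, so the credit is $0.
Earned Income Credit: $415,350 is at or above $393,400, so the credit is $0.
Total: $1,020 + $0 + $0 = $1,020.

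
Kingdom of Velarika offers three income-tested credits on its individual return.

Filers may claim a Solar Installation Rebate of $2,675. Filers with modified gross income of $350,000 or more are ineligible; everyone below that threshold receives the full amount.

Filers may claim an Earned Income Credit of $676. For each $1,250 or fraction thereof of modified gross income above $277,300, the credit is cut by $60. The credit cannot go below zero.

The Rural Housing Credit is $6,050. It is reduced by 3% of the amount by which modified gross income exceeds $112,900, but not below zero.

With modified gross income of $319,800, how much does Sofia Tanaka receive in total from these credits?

Solar Installation Rebate: $319,800 is below the $350,000 cutoff, so the full $2,675 applies.
Earned Income Credit: income exceeds $277,300 by $42,500 → 34 increments × $60 = $2,040 ≥ base, so the credit is $0.
Rural Housing Credit: 3% of the $206,900 excess over $112,900 is $6,207 ≥ base, so the credit is $0.
Total: $2,675 + $0 + $0 = $2,675.

$2,675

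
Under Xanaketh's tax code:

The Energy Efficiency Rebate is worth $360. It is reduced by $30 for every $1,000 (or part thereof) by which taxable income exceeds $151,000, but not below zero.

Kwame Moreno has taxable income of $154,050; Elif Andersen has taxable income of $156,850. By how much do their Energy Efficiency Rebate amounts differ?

$60

Kwame ($154,050): Energy Efficiency Rebate: income exceeds $151,000 by $3,050, which is 4 full-or-partial $1,000 increments; reduction = 4 × $30 = $120, leaving $240.
Elif ($156,850): Energy Efficiency Rebate: income exceeds $151,000 by $5,850, which is 6 full-or-partial $1,000 increments; reduction = 6 × $30 = $180, leaving $180.
Difference: |$240 − $180| = $60.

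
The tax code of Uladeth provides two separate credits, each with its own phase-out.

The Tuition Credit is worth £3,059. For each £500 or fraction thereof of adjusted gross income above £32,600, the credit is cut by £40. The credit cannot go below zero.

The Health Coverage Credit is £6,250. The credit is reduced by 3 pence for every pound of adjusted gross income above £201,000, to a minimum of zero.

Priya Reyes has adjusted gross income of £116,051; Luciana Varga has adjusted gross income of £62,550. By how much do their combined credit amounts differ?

Priya (£116,051): Tuition Credit: income exceeds £32,600 by £83,451 → 167 increments × £40 = £6,680 ≥ base, so the credit is £0. Health Coverage Credit: £116,051 is at or below the £201,000 threshold, so the full £6,250 applies. total £0 + £6,250 = £6,250
Luciana (£62,550): Tuition Credit: income exceeds £32,600 by £29,950, which is 60 full-or-partial £500 increments; reduction = 60 × £40 = £2,400, leaving £659. Health Coverage Credit: £62,550 is at or below the £201,000 threshold, so the full £6,250 applies. total £659 + £6,250 = £6,909
Difference: |£6,250 − £6,909| = £659.

£659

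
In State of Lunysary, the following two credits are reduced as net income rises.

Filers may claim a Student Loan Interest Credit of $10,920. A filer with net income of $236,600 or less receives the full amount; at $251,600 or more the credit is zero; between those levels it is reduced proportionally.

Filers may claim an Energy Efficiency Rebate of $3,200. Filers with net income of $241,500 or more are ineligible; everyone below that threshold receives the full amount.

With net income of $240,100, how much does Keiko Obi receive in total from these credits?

Student Loan Interest Credit: $240,100 is $3,500 into a $15,000 phase-out range, leaving 11,500/15,000 of the credit: $10,920 × 11,500/15,000 = $8,372.
Energy Efficiency Rebate: $240,100 is below the $241,500 cutoff, so the full $3,200 applies.
Total: $8,372 + $3,200 = $11,572.

$11,572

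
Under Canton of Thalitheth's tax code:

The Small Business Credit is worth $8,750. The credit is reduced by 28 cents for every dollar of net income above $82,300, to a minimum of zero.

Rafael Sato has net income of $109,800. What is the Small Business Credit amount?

Small Business Credit: 28% of the $27,500 excess over $82,300 is $7,700; credit = $8,750 − $7,700 = $1,050.

$1,050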